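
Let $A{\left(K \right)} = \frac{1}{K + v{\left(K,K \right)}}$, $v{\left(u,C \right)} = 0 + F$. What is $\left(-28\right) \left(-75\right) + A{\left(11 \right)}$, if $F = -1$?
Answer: $\frac{21001}{10} \approx 2100.1$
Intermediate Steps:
$v{\left(u,C \right)} = -1$ ($v{\left(u,C \right)} = 0 - 1 = -1$)
$A{\left(K \right)} = \frac{1}{-1 + K}$ ($A{\left(K \right)} = \frac{1}{K - 1} = \frac{1}{-1 + K}$)
$\left(-28\right) \left(-75\right) + A{\left(11 \right)} = \left(-28\right) \left(-75\right) + \frac{1}{-1 + 11} = 2100 + \frac{1}{10} = \frac{21001}{10}$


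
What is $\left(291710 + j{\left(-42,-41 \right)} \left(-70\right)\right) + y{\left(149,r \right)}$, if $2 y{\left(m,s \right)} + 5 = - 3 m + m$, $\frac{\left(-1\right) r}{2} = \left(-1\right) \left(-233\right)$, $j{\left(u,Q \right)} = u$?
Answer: $\frac{588997}{2} \approx 2.945 \cdot 10^{5}$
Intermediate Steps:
$r = -466$ ($r = - 2 \left(\left(-1\right) \left(-233\right)\right) = \left(-2\right) 233 = -466$)
$y{\left(m,s \right)} = - \frac{5}{2} - m$ ($y{\left(m,s \right)} = - \frac{5}{2} + \frac{- 3 m + m}{2} = - \frac{5}{2} + \frac{\left(-2\right) m}{2} = - \frac{5}{2} - m$)
$\left(291710 + j{\left(-42,-41 \right)} \left(-70\right)\right) + y{\left(149,r \right)} = \left(291710 - -2940\right) - \frac{303}{2} = \left(291710 + 2940\right) - \frac{303}{2} = 294650 - \frac{303}{2} = \frac{588997}{2}$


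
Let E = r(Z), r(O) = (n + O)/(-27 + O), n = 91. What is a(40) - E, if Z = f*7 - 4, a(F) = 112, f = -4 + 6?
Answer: 2005/17 ≈ 117.94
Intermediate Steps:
f = 2
Z = 10 (Z = 2*7 - 4 = 14 - 4 = 10)
r(O) = (91 + O)/(-27 + O)
E = -101/17 (E = (91 + 10)/(-27 + 10) = 101/(-17) = -1/17*101 = -101/17 ≈ -5.9412)
a(40) - E = 112 - 1*(-101/17) = 112 + 101/17 = 2005/17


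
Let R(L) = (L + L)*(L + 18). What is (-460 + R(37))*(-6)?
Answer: -21660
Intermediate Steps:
R(L) = 2*L*(18 + L) (R(L) = (2*L)*(18 + L) = 2*L*(18 + L))
(-460 + R(37))*(-6) = (-460 + 2*37*(18 + 37))*(-6) = (-460 + 2*37*55)*(-6) = (-460 + 4070)*(-6) = 3610*(-6) = -21660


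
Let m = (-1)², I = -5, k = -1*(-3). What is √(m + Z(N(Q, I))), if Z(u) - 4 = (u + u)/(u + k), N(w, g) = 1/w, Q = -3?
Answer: √19/2 ≈ 2.1795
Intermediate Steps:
k = 3
m = 1
Z(u) = 4 + 2*u/(3 + u) (Z(u) = 4 + (u + u)/(u + 3) = 4 + (2*u)/(3 + u) = 4 + 2*u/(3 + u))
√(m + Z(N(Q, I))) = √(1 + 6*(2 + 1/(-3))/(3 + 1/(-3))) = √(1 + 6*(2 - ⅓)/(3 - ⅓)) = √(1 + 6*(5/3)/(8/3)) = √(1 + 6*(3/8)*(5/3)) = √(1 + 15/4) = √(19/4) = √19/2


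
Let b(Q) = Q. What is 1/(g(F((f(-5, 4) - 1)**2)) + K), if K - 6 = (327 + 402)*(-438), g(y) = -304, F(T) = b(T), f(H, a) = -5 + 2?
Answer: -1/319600 ≈ -3.1289e-6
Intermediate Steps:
f(H, a) = -3
F(T) = T
K = -319296 (K = 6 + (327 + 402)*(-438) = 6 + 729*(-438) = 6 - 319302 = -319296)
1/(g(F((f(-5, 4) - 1)**2)) + K) = 1/(-304 - 319296) = 1/(-319600) = -1/319600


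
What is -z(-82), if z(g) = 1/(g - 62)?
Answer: 1/144 ≈ 0.0069444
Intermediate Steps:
z(g) = 1/(-62 + g)
-z(-82) = -1/(-62 - 82) = -1/(-144) = -1*(-1/144) = 1/144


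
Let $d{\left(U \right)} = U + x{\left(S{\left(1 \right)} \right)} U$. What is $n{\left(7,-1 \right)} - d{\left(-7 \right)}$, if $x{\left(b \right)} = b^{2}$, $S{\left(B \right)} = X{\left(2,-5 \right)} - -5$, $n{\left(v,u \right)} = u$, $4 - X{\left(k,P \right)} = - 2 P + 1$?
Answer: $34$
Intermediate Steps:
$X{\left(k,P \right)} = 3 + 2 P$ ($X{\left(k,P \right)} = 4 - \left(- 2 P + 1\right) = 4 - \left(1 - 2 P\right) = 4 + \left(-1 + 2 P\right) = 3 + 2 P$)
$S{\left(B \right)} = -2$ ($S{\left(B \right)} = \left(3 + 2 \left(-5\right)\right) - -5 = \left(3 - 10\right) + 5 = -7 + 5 = -2$)
$d{\left(U \right)} = 5 U$ ($d{\left(U \right)} = U + \left(-2\right)^{2} U = U + 4 U = 5 U$)
$n{\left(7,-1 \right)} - d{\left(-7 \right)} = -1 - 5 \left(-7\right) = -1 - -35 = -1 + 35 = 34$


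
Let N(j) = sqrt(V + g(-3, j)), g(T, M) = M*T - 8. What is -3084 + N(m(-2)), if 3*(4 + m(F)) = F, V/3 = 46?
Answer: -3072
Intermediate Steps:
g(T, M) = -8 + M*T
V = 138 (V = 3*46 = 138)
m(F) = -4 + F/3
N(j) = sqrt(130 - 3*j) (N(j) = sqrt(138 + (-8 + j*(-3))) = sqrt(138 + (-8 - 3*j)) = sqrt(130 - 3*j))
-3084 + N(m(-2)) = -3084 + sqrt(130 - 3*(-4 + (1/3)*(-2))) = -3084 + sqrt(130 - 3*(-4 - 2/3)) = -3084 + sqrt(130 - 3*(-14/3)) = -3084 + sqrt(130 + 14) = -3084 + sqrt(144) = -3084 + 12 = -3072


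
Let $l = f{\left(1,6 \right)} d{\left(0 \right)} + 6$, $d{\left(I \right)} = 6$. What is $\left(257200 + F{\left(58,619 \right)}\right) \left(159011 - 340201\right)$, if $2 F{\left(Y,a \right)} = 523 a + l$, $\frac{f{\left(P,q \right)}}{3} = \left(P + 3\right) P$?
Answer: $-75938087925$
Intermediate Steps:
$f{\left(P,q \right)} = 3 P \left(3 + P\right)$ ($f{\left(P,q \right)} = 3 \left(P + 3\right) P = 3 \left(3 + P\right) P = 3 P \left(3 + P\right)$)
$l = 78$ ($l = 3 \cdot 1 \left(3 + 1\right) 6 + 6 = 3 \cdot 1 \cdot 4 \cdot 6 + 6 = 12 \cdot 6 + 6 = 72 + 6 = 78$)
$F{\left(Y,a \right)} = 39 + \frac{523 a}{2}$ ($F{\left(Y,a \right)} = \frac{523 a + 78}{2} = \frac{78 + 523 a}{2} = 39 + \frac{523 a}{2}$)
$\left(257200 + F{\left(58,619 \right)}\right) \left(159011 - 340201\right) = \left(257200 + \left(39 + \frac{523}{2} \cdot 619\right)\right) \left(159011 - 340201\right) = \left(257200 + \left(39 + \frac{323737}{2}\right)\right) \left(-181190\right) = \left(257200 + \frac{323815}{2}\right) \left(-181190\right) = \frac{838215}{2} \left(-181190\right) = -75938087925$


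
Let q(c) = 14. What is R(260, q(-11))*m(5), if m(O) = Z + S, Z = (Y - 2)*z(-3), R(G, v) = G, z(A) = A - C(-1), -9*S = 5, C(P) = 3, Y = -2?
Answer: 54860/9 ≈ 6095.6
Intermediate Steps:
S = -5/9 (S = -⅑*5 = -5/9 ≈ -0.55556)
z(A) = -3 + A (z(A) = A - 1*3 = A - 3 = -3 + A)
Z = 24 (Z = (-2 - 2)*(-3 - 3) = -4*(-6) = 24)
m(O) = 211/9 (m(O) = 24 - 5/9 = 211/9)
R(260, q(-11))*m(5) = 260*(211/9) = 54860/9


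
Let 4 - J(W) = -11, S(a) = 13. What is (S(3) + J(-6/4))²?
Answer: 784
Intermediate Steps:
J(W) = 15 (J(W) = 4 - 1*(-11) = 4 + 11 = 15)
(S(3) + J(-6/4))² = (13 + 15)² = 28² = 784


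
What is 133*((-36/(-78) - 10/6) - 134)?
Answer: -701309/39 ≈ -17982.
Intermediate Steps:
133*((-36/(-78) - 10/6) - 134) = 133*((-36*(-1/78) - 10*⅙) - 134) = 133*((6/13 - 5/3) - 134) = 133*(-47/39 - 134) = 133*(-5273/39) = -701309/39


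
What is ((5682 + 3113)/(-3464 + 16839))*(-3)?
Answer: -5277/2675 ≈ -1.9727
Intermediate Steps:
((5682 + 3113)/(-3464 + 16839))*(-3) = (8795/13375)*(-3) = (8795*(1/13375))*(-3) = (1759/2675)*(-3) = -5277/2675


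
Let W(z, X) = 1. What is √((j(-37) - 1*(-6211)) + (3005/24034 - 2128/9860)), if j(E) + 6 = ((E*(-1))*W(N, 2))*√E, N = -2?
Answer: √(21778170431263193470 + 129863673862695700*I*√37)/59243810 ≈ 78.784 + 1.4283*I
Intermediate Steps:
j(E) = -6 - E^(3/2) (j(E) = -6 + ((E*(-1))*1)*√E = -6 + (-E*1)*√E = -6 + (-E)*√E = -6 - E^(3/2))
√((j(-37) - 1*(-6211)) + (3005/24034 - 2128/9860)) = √(((-6 - (-37)^(3/2)) - 1*(-6211)) + (3005/24034 - 2128/9860)) = √(((-6 - (-37)*I*√37) + 6211) + (3005*(1/24034) - 2128*1/9860)) = √(((-6 + 37*I*√37) + 6211) + (3005/24034 - 532/2465)) = √((6205 + 37*I*√37) - 5378763/59243810) = √(367602462287/59243810 + 37*I*√37)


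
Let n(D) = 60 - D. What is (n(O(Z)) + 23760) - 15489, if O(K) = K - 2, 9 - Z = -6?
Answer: 8318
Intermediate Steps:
Z = 15 (Z = 9 - 1*(-6) = 9 + 6 = 15)
O(K) = -2 + K
(n(O(Z)) + 23760) - 15489 = ((60 - (-2 + 15)) + 23760) - 15489 = ((60 - 1*13) + 23760) - 15489 = ((60 - 13) + 23760) - 15489 = (47 + 23760) - 15489 = 23807 - 15489 = 8318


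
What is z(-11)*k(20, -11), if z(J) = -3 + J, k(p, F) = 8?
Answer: -112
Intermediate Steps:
z(-11)*k(20, -11) = (-3 - 11)*8 = -14*8 = -112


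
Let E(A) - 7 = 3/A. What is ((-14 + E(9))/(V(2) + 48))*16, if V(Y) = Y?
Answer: -32/15 ≈ -2.1333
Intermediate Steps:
E(A) = 7 + 3/A
((-14 + E(9))/(V(2) + 48))*16 = ((-14 + (7 + 3/9))/(2 + 48))*16 = ((-14 + (7 + 3*(⅑)))/50)*16 = ((-14 + (7 + ⅓))*(1/50))*16 = ((-14 + 22/3)*(1/50))*16 = -20/3*1/50*16 = -2/15*16 = -32/15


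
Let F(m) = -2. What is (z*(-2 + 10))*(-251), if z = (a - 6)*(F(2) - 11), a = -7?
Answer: -339352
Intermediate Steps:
z = 169 (z = (-7 - 6)*(-2 - 11) = -13*(-13) = 169)
(z*(-2 + 10))*(-251) = (169*(-2 + 10))*(-251) = (169*8)*(-251) = 1352*(-251) = -339352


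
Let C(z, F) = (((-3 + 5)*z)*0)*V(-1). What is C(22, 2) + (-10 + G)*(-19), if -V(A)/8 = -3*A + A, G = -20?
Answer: 570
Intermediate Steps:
V(A) = 16*A (V(A) = -8*(-3*A + A) = -(-16)*A = 16*A)
C(z, F) = 0 (C(z, F) = (((-3 + 5)*z)*0)*(16*(-1)) = ((2*z)*0)*(-16) = 0*(-16) = 0)
C(22, 2) + (-10 + G)*(-19) = 0 + (-10 - 20)*(-19) = 0 - 30*(-19) = 0 + 570 = 570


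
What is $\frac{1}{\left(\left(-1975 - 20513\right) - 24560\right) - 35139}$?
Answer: $- \frac{1}{82187} \approx -1.2167 \cdot 10^{-5}$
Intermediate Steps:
$\frac{1}{\left(\left(-1975 - 20513\right) - 24560\right) - 35139} = \frac{1}{\left(-22488 - 24560\right) - 35139} = \frac{1}{-47048 - 35139} = \frac{1}{-82187} = - \frac{1}{82187}$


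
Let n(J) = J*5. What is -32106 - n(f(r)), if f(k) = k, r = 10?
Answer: -32156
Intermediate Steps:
n(J) = 5*J
-32106 - n(f(r)) = -32106 - 5*10 = -32106 - 1*50 = -32106 - 50 = -32156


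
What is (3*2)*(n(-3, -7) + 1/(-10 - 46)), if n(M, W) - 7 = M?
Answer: 669/28 ≈ 23.893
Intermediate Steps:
n(M, W) = 7 + M
(3*2)*(n(-3, -7) + 1/(-10 - 46)) = (3*2)*((7 - 3) + 1/(-10 - 46)) = 6*(4 + 1/(-56)) = 6*(4 - 1/56) = 6*(223/56) = 669/28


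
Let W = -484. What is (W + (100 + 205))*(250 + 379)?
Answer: -112591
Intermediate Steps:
(W + (100 + 205))*(250 + 379) = (-484 + (100 + 205))*(250 + 379) = (-484 + 305)*629 = -179*629 = -112591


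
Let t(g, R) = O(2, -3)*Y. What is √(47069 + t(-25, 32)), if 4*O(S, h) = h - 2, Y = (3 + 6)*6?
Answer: √188006/2 ≈ 216.80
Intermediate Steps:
Y = 54 (Y = 9*6 = 54)
O(S, h) = -½ + h/4 (O(S, h) = (h - 2)/4 = (-2 + h)/4 = -½ + h/4)
t(g, R) = -135/2 (t(g, R) = (-½ + (¼)*(-3))*54 = (-½ - ¾)*54 = -5/4*54 = -135/2)
√(47069 + t(-25, 32)) = √(47069 - 135/2) = √(94003/2) = √188006/2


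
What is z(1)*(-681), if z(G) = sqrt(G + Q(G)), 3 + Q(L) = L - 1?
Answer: -681*I*sqrt(2) ≈ -963.08*I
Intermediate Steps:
Q(L) = -4 + L (Q(L) = -3 + (L - 1) = -3 + (-1 + L) = -4 + L)
z(G) = sqrt(-4 + 2*G) (z(G) = sqrt(G + (-4 + G)) = sqrt(-4 + 2*G))
z(1)*(-681) = sqrt(-4 + 2*1)*(-681) = sqrt(-4 + 2)*(-681) = sqrt(-2)*(-681) = (I*sqrt(2))*(-681) = -681*I*sqrt(2)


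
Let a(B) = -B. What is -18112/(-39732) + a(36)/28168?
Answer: 4542397/9992598 ≈ 0.45458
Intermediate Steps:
-18112/(-39732) + a(36)/28168 = -18112/(-39732) - 1*36/28168 = -18112*(-1/39732) - 36*1/28168 = 4528/9933 - 9/7042 = 4542397/9992598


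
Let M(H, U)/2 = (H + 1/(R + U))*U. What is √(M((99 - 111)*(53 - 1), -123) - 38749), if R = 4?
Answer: √1625074829/119 ≈ 338.76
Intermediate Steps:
M(H, U) = 2*U*(H + 1/(4 + U)) (M(H, U) = 2*((H + 1/(4 + U))*U) = 2*(U*(H + 1/(4 + U))) = 2*U*(H + 1/(4 + U)))
√(M((99 - 111)*(53 - 1), -123) - 38749) = √(2*(-123)*(1 + 4*((99 - 111)*(53 - 1)) + ((99 - 111)*(53 - 1))*(-123))/(4 - 123) - 38749) = √(2*(-123)*(1 + 4*(-12*52) - 12*52*(-123))/(-119) - 38749) = √(2*(-123)*(-1/119)*(1 + 4*(-624) - 624*(-123)) - 38749) = √(2*(-123)*(-1/119)*(1 - 2496 + 76752) - 38749) = √(2*(-123)*(-1/119)*74257 - 38749) = √(18267222/119 - 38749) = √(13656091/119) = √1625074829/119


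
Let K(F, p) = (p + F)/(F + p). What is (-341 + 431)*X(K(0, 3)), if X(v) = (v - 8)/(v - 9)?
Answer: 315/4 ≈ 78.750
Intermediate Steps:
K(F, p) = 1 (K(F, p) = (F + p)/(F + p) = 1)
X(v) = (-8 + v)/(-9 + v)
(-341 + 431)*X(K(0, 3)) = (-341 + 431)*((-8 + 1)/(-9 + 1)) = 90*(-7/(-8)) = 90*(-⅛*(-7)) = 90*(7/8) = 315/4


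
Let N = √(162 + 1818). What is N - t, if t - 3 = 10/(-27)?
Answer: -71/27 + 6*√55 ≈ 41.868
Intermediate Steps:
N = 6*√55 (N = √1980 = 6*√55 ≈ 44.497)
t = 71/27 (t = 3 + 10/(-27) = 3 + 10*(-1/27) = 3 - 10/27 = 71/27 ≈ 2.6296)
N - t = 6*√55 - 1*71/27 = 6*√55 - 71/27 = -71/27 + 6*√55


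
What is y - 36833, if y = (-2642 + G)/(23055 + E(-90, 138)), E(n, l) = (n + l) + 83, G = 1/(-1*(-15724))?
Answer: -13428493807919/364576664 ≈ -36833.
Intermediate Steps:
G = 1/15724 ≈ 6.3597e-5
E(n, l) = 83 + l + n (E(n, l) = (l + n) + 83 = 83 + l + n)
y = -41542807/364576664 (y = (-2642 + 1/15724)/(23055 + (83 + 138 - 90)) = -41542807/(15724*(23055 + 131)) = -41542807/15724/23186 = -41542807/15724*1/23186 = -41542807/364576664 ≈ -0.11395)
y - 36833 = -41542807/364576664 - 36833 = -13428493807919/364576664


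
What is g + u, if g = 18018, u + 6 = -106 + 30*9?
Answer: 18176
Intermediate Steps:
u = 158 (u = -6 + (-106 + 30*9) = -6 + (-106 + 270) = -6 + 164 = 158)
g + u = 18018 + 158 = 18176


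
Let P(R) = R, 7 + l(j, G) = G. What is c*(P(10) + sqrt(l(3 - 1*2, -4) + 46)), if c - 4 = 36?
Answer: 400 + 40*sqrt(35) ≈ 636.64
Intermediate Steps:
l(j, G) = -7 + G
c = 40 (c = 4 + 36 = 40)
c*(P(10) + sqrt(l(3 - 1*2, -4) + 46)) = 40*(10 + sqrt((-7 - 4) + 46)) = 40*(10 + sqrt(-11 + 46)) = 40*(10 + sqrt(35)) = 400 + 40*sqrt(35)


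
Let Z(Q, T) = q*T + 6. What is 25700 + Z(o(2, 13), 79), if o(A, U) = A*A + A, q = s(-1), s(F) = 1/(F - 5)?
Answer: 154157/6 ≈ 25693.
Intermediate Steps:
s(F) = 1/(-5 + F)
q = -⅙ (q = 1/(-5 - 1) = 1/(-6) = -⅙ ≈ -0.16667)
o(A, U) = A + A² (o(A, U) = A² + A = A + A²)
Z(Q, T) = 6 - T/6 (Z(Q, T) = -T/6 + 6 = 6 - T/6)
25700 + Z(o(2, 13), 79) = 25700 + (6 - ⅙*79) = 25700 + (6 - 79/6) = 25700 - 43/6 = 154157/6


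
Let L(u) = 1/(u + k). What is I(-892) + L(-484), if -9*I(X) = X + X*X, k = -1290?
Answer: -156658393/1774 ≈ -88308.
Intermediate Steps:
L(u) = 1/(-1290 + u) (L(u) = 1/(u - 1290) = 1/(-1290 + u))
I(X) = -X/9 - X**2/9 (I(X) = -(X + X*X)/9 = -(X + X**2)/9 = -X/9 - X**2/9)
I(-892) + L(-484) = -1/9*(-892)*(1 - 892) + 1/(-1290 - 484) = -1/9*(-892)*(-891) + 1/(-1774) = -88308 - 1/1774 = -156658393/1774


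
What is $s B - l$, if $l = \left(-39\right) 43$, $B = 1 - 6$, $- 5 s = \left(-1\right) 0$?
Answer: $1677$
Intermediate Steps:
$s = 0$ ($s = - \frac{\left(-1\right) 0}{5} = \left(- \frac{1}{5}\right) 0 = 0$)
$B = -5$ ($B = 1 - 6 = -5$)
$l = -1677$
$s B - l = 0 \left(-5\right) - -1677 = 0 + 1677 = 1677$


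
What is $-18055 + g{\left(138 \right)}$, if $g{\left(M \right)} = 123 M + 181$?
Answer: $-900$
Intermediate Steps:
$g{\left(M \right)} = 181 + 123 M$
$-18055 + g{\left(138 \right)} = -18055 + \left(181 + 123 \cdot 138\right) = -18055 + \left(181 + 16974\right) = -18055 + 17155 = -900$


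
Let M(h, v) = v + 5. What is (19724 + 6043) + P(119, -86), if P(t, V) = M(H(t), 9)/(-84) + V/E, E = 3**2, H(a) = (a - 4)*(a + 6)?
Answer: 463631/18 ≈ 25757.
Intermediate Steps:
H(a) = (-4 + a)*(6 + a)
M(h, v) = 5 + v
E = 9
P(t, V) = -1/6 + V/9 (P(t, V) = (5 + 9)/(-84) + V/9 = 14*(-1/84) + V*(1/9) = -1/6 + V/9)
(19724 + 6043) + P(119, -86) = (19724 + 6043) + (-1/6 + (1/9)*(-86)) = 25767 + (-1/6 - 86/9) = 25767 - 175/18 = 463631/18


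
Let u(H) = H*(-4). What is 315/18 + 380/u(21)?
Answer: 545/42 ≈ 12.976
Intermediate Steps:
u(H) = -4*H
315/18 + 380/u(21) = 315/18 + 380/((-4*21)) = 315*(1/18) + 380/(-84) = 35/2 + 380*(-1/84) = 35/2 - 95/21 = 545/42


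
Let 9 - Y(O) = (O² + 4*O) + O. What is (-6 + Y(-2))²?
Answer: 81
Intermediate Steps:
Y(O) = 9 - O² - 5*O (Y(O) = 9 - ((O² + 4*O) + O) = 9 - (O² + 5*O) = 9 + (-O² - 5*O) = 9 - O² - 5*O)
(-6 + Y(-2))² = (-6 + (9 - 1*(-2)² - 5*(-2)))² = (-6 + (9 - 1*4 + 10))² = (-6 + (9 - 4 + 10))² = (-6 + 15)² = 9² = 81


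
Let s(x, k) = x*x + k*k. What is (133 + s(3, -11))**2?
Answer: 69169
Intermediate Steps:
s(x, k) = k**2 + x**2 (s(x, k) = x**2 + k**2 = k**2 + x**2)
(133 + s(3, -11))**2 = (133 + ((-11)**2 + 3**2))**2 = (133 + (121 + 9))**2 = (133 + 130)**2 = 263**2 = 69169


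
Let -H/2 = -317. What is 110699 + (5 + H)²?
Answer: 519020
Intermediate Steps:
H = 634 (H = -2*(-317) = 634)
110699 + (5 + H)² = 110699 + (5 + 634)² = 110699 + 639² = 110699 + 408321 = 519020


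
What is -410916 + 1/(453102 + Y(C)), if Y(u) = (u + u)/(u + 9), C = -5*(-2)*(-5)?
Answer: -7633702410271/18577282 ≈ -4.1092e+5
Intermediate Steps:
C = -50 (C = 10*(-5) = -50)
Y(u) = 2*u/(9 + u) (Y(u) = (2*u)/(9 + u) = 2*u/(9 + u))
-410916 + 1/(453102 + Y(C)) = -410916 + 1/(453102 + 2*(-50)/(9 - 50)) = -410916 + 1/(453102 + 2*(-50)/(-41)) = -410916 + 1/(453102 + 2*(-50)*(-1/41)) = -410916 + 1/(453102 + 100/41) = -410916 + 1/(18577282/41) = -410916 + 41/18577282 = -7633702410271/18577282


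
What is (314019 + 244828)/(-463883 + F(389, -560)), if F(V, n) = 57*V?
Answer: -558847/441710 ≈ -1.2652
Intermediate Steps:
(314019 + 244828)/(-463883 + F(389, -560)) = (314019 + 244828)/(-463883 + 57*389) = 558847/(-463883 + 22173) = 558847/(-441710) = 558847*(-1/441710) = -558847/441710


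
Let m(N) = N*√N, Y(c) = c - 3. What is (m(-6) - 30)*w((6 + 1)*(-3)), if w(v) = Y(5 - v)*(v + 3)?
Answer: 12420 + 2484*I*√6 ≈ 12420.0 + 6084.5*I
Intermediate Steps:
Y(c) = -3 + c
w(v) = (2 - v)*(3 + v) (w(v) = (-3 + (5 - v))*(v + 3) = (2 - v)*(3 + v))
m(N) = N^(3/2)
(m(-6) - 30)*w((6 + 1)*(-3)) = ((-6)^(3/2) - 30)*(6 - (6 + 1)*(-3) - ((6 + 1)*(-3))²) = (-6*I*√6 - 30)*(6 - 7*(-3) - (7*(-3))²) = (-30 - 6*I*√6)*(6 - 1*(-21) - 1*(-21)²) = (-30 - 6*I*√6)*(6 + 21 - 1*441) = (-30 - 6*I*√6)*(6 + 21 - 441) = (-30 - 6*I*√6)*(-414) = 12420 + 2484*I*√6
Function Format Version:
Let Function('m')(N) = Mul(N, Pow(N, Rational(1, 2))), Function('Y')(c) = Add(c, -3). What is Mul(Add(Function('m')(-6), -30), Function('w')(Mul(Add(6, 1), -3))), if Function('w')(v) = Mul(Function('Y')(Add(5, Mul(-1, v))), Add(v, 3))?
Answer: Add(12420, Mul(2484, I, Pow(6, Rational(1, 2)))) ≈ Add(12420., Mul(6084.5, I))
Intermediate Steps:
Function('Y')(c) = Add(-3, c)
Function('w')(v) = Mul(Add(2, Mul(-1, v)), Add(3, v)) (Function('w')(v) = Mul(Add(-3, Add(5, Mul(-1, v))), Add(v, 3)) = Mul(Add(2, Mul(-1, v)), Add(3, v)))
Function('m')(N) = Pow(N, Rational(3, 2))
Mul(Add(Function('m')(-6), -30), Function('w')(Mul(Add(6, 1), -3))) = Mul(Add(Pow(-6, Rational(3, 2)), -30), Add(6, Mul(-1, Mul(Add(6, 1), -3)), Mul(-1, Pow(Mul(Add(6, 1), -3), 2)))) = Mul(Add(Mul(-6, I, Pow(6, Rational(1, 2))), -30), Add(6, Mul(-1, Mul(7, -3)), Mul(-1, Pow(Mul(7, -3), 2)))) = Mul(Add(-30, Mul(-6, I, Pow(6, Rational(1, 2)))), Add(6, Mul(-1, -21), Mul(-1, Pow(-21, 2)))) = Mul(Add(-30, Mul(-6, I, Pow(6, Rational(1, 2)))), Add(6, 21, Mul(-1, 441))) = Mul(Add(-30, Mul(-6, I, Pow(6, Rational(1, 2)))), Add(6, 21, -441)) = Mul(Add(-30, Mul(-6, I, Pow(6, Rational(1, 2)))), -414) = Add(12420, Mul(2484, I, Pow(6, Rational(1, 2))))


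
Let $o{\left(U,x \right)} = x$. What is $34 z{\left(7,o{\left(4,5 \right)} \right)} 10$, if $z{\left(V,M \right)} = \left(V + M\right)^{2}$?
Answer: $48960$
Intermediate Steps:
$z{\left(V,M \right)} = \left(M + V\right)^{2}$
$34 z{\left(7,o{\left(4,5 \right)} \right)} 10 = 34 \left(5 + 7\right)^{2} \cdot 10 = 34 \cdot 12^{2} \cdot 10 = 34 \cdot 144 \cdot 10 = 4896 \cdot 10 = 48960$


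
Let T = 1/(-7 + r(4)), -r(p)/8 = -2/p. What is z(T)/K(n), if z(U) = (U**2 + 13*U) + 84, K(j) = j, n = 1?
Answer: 718/9 ≈ 79.778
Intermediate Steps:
r(p) = 16/p (r(p) = -(-16)/p = 16/p)
T = -1/3 (T = 1/(-7 + 16/4) = 1/(-7 + 16*(1/4)) = 1/(-7 + 4) = 1/(-3) = -1/3 ≈ -0.33333)
z(U) = 84 + U**2 + 13*U
z(T)/K(n) = (84 + (-1/3)**2 + 13*(-1/3))/1 = 1*(84 + 1/9 - 13/3) = 1*(718/9) = 718/9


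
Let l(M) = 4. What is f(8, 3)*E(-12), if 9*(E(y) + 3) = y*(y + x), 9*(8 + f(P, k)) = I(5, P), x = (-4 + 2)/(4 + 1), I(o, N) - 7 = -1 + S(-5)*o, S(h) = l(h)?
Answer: -9338/135 ≈ -69.170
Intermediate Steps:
S(h) = 4
I(o, N) = 6 + 4*o (I(o, N) = 7 + (-1 + 4*o) = 6 + 4*o)
x = -⅖ (x = -2/5 = -2*⅕ = -⅖ ≈ -0.40000)
f(P, k) = -46/9 (f(P, k) = -8 + (6 + 4*5)/9 = -8 + (6 + 20)/9 = -8 + (⅑)*26 = -8 + 26/9 = -46/9)
E(y) = -3 + y*(-⅖ + y)/9 (E(y) = -3 + (y*(y - ⅖))/9 = -3 + (y*(-⅖ + y))/9 = -3 + y*(-⅖ + y)/9)
f(8, 3)*E(-12) = -46*(-3 - 2/45*(-12) + (⅑)*(-12)²)/9 = -46*(-3 + 8/15 + (⅑)*144)/9 = -46*(-3 + 8/15 + 16)/9 = -46/9*203/15 = -9338/135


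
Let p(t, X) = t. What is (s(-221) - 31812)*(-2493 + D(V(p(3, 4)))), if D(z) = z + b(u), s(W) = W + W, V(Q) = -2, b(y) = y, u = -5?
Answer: 80635000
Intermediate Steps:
s(W) = 2*W
D(z) = -5 + z (D(z) = z - 5 = -5 + z)
(s(-221) - 31812)*(-2493 + D(V(p(3, 4)))) = (2*(-221) - 31812)*(-2493 + (-5 - 2)) = (-442 - 31812)*(-2493 - 7) = -32254*(-2500) = 80635000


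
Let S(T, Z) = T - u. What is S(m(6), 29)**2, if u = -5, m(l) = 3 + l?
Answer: 196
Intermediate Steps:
S(T, Z) = 5 + T (S(T, Z) = T - 1*(-5) = T + 5 = 5 + T)
S(m(6), 29)**2 = (5 + (3 + 6))**2 = (5 + 9)**2 = 14**2 = 196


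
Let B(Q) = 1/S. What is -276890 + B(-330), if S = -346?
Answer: -95803941/346 ≈ -2.7689e+5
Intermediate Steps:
B(Q) = -1/346 (B(Q) = 1/(-346) = -1/346)
-276890 + B(-330) = -276890 - 1/346 = -95803941/346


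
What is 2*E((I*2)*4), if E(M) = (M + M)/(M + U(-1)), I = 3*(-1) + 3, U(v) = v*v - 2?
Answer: 0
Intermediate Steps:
U(v) = -2 + v² (U(v) = v² - 2 = -2 + v²)
I = 0 (I = -3 + 3 = 0)
E(M) = 2*M/(-1 + M) (E(M) = (M + M)/(M + (-2 + (-1)²)) = (2*M)/(M + (-2 + 1)) = (2*M)/(M - 1) = (2*M)/(-1 + M) = 2*M/(-1 + M))
2*E((I*2)*4) = 2*(2*((0*2)*4)/(-1 + (0*2)*4)) = 2*(2*(0*4)/(-1 + 0*4)) = 2*(2*0/(-1 + 0)) = 2*(2*0/(-1)) = 2*(2*0*(-1)) = 2*0 = 0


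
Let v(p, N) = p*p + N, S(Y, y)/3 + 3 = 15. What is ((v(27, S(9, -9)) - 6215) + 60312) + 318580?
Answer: 373442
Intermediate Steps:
S(Y, y) = 36 (S(Y, y) = -9 + 3*15 = -9 + 45 = 36)
v(p, N) = N + p² (v(p, N) = p² + N = N + p²)
((v(27, S(9, -9)) - 6215) + 60312) + 318580 = (((36 + 27²) - 6215) + 60312) + 318580 = (((36 + 729) - 6215) + 60312) + 318580 = ((765 - 6215) + 60312) + 318580 = (-5450 + 60312) + 318580 = 54862 + 318580 = 373442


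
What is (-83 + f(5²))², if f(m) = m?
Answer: 3364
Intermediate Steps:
(-83 + f(5²))² = (-83 + 5²)² = (-83 + 25)² = (-58)² = 3364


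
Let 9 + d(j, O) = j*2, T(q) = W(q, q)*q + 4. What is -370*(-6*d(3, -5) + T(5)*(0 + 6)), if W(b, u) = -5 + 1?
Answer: 28860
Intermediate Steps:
W(b, u) = -4
T(q) = 4 - 4*q (T(q) = -4*q + 4 = 4 - 4*q)
d(j, O) = -9 + 2*j (d(j, O) = -9 + j*2 = -9 + 2*j)
-370*(-6*d(3, -5) + T(5)*(0 + 6)) = -370*(-6*(-9 + 2*3) + (4 - 4*5)*(0 + 6)) = -370*(-6*(-9 + 6) + (4 - 20)*6) = -370*(-6*(-3) - 16*6) = -370*(18 - 96) = -370*(-78) = 28860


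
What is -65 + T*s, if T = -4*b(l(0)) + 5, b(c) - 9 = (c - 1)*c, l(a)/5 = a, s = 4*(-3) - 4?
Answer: 431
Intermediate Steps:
s = -16 (s = -12 - 4 = -16)
l(a) = 5*a
b(c) = 9 + c*(-1 + c) (b(c) = 9 + (c - 1)*c = 9 + (-1 + c)*c = 9 + c*(-1 + c))
T = -31 (T = -4*(9 + (5*0)**2 - 5*0) + 5 = -4*(9 + 0**2 - 1*0) + 5 = -4*(9 + 0 + 0) + 5 = -4*9 + 5 = -36 + 5 = -31)
-65 + T*s = -65 - 31*(-16) = -65 + 496 = 431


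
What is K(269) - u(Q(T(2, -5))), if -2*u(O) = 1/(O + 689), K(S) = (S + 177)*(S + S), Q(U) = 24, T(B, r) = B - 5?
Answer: 342165849/1426 ≈ 2.3995e+5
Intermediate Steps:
T(B, r) = -5 + B
K(S) = 2*S*(177 + S) (K(S) = (177 + S)*(2*S) = 2*S*(177 + S))
u(O) = -1/(2*(689 + O)) (u(O) = -1/(2*(O + 689)) = -1/(2*(689 + O)))
K(269) - u(Q(T(2, -5))) = 2*269*(177 + 269) - (-1)/(1378 + 2*24) = 2*269*446 - (-1)/(1378 + 48) = 239948 - (-1)/1426 = 239948 - 1*(-1/1426) = 239948 + 1/1426 = 342165849/1426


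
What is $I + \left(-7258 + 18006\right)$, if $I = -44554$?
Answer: $-33806$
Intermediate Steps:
$I + \left(-7258 + 18006\right) = -44554 + \left(-7258 + 18006\right) = -44554 + 10748 = -33806$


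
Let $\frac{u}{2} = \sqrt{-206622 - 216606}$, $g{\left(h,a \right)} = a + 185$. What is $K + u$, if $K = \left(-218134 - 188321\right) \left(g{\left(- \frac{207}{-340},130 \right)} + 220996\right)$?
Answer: $-89952962505 + 4 i \sqrt{105807} \approx -8.9953 \cdot 10^{10} + 1301.1 i$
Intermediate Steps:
$g{\left(h,a \right)} = 185 + a$
$u = 4 i \sqrt{105807}$ ($u = 2 \sqrt{-206622 - 216606} = 2 \sqrt{-423228} = 2 \cdot 2 i \sqrt{105807} = 4 i \sqrt{105807} \approx 1301.1 i$)
$K = -89952962505$ ($K = \left(-218134 - 188321\right) \left(\left(185 + 130\right) + 220996\right) = - 406455 \left(315 + 220996\right) = \left(-406455\right) 221311 = -89952962505$)
$K + u = -89952962505 + 4 i \sqrt{105807}$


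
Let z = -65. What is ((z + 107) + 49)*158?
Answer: 14378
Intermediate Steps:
((z + 107) + 49)*158 = ((-65 + 107) + 49)*158 = (42 + 49)*158 = 91*158 = 14378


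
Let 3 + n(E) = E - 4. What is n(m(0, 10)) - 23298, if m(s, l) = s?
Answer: -23305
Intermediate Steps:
n(E) = -7 + E (n(E) = -3 + (E - 4) = -3 + (-4 + E) = -7 + E)
n(m(0, 10)) - 23298 = (-7 + 0) - 23298 = -7 - 23298 = -23305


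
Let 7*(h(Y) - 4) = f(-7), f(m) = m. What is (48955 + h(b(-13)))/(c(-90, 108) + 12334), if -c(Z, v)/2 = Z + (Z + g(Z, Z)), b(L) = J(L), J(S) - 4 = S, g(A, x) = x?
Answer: 24479/6437 ≈ 3.8029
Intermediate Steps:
J(S) = 4 + S
b(L) = 4 + L
h(Y) = 3 (h(Y) = 4 + (⅐)*(-7) = 4 - 1 = 3)
c(Z, v) = -6*Z (c(Z, v) = -2*(Z + (Z + Z)) = -2*(Z + 2*Z) = -6*Z)
(48955 + h(b(-13)))/(c(-90, 108) + 12334) = (48955 + 3)/(-6*(-90) + 12334) = 48958/(540 + 12334) = 48958/12874 = 48958*(1/12874) = 24479/6437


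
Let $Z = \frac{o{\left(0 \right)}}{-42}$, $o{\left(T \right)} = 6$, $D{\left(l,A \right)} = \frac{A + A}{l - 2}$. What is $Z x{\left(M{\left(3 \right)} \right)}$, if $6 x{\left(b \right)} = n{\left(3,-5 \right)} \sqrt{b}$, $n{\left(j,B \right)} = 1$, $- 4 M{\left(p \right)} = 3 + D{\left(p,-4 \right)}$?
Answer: $- \frac{\sqrt{5}}{84} \approx -0.02662$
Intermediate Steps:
$D{\left(l,A \right)} = \frac{2 A}{-2 + l}$
$M{\left(p \right)} = - \frac{3}{4} + \frac{2}{-2 + p}$ ($M{\left(p \right)} = - \frac{3 + 2 \left(-4\right) \frac{1}{-2 + p}}{4} = - \frac{3 - \frac{8}{-2 + p}}{4} = - \frac{3}{4} + \frac{2}{-2 + p}$)
$x{\left(b \right)} = \frac{\sqrt{b}}{6}$ ($x{\left(b \right)} = \frac{1 \sqrt{b}}{6} = \frac{\sqrt{b}}{6}$)
$Z = - \frac{1}{7}$ ($Z = \frac{6}{-42} = 6 \left(- \frac{1}{42}\right) = - \frac{1}{7} \approx -0.14286$)
$Z x{\left(M{\left(3 \right)} \right)} = - \frac{\frac{1}{6} \sqrt{\frac{14 - 9}{4 \left(-2 + 3\right)}}}{7} = - \frac{\frac{1}{6} \sqrt{\frac{14 - 9}{4 \cdot 1}}}{7} = - \frac{\frac{1}{6} \sqrt{\frac{1}{4} \cdot 1 \cdot 5}}{7} = - \frac{\frac{1}{6} \sqrt{\frac{5}{4}}}{7} = - \frac{\frac{1}{6} \frac{\sqrt{5}}{2}}{7} = - \frac{\frac{1}{12} \sqrt{5}}{7} = - \frac{\sqrt{5}}{84}$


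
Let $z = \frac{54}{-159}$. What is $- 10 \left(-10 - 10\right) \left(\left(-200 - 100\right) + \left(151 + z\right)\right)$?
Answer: $- \frac{1583000}{53} \approx -29868.0$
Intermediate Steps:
$z = - \frac{18}{53}$ ($z = 54 \left(- \frac{1}{159}\right) = - \frac{18}{53} \approx -0.33962$)
$- 10 \left(-10 - 10\right) \left(\left(-200 - 100\right) + \left(151 + z\right)\right) = - 10 \left(-10 - 10\right) \left(\left(-200 - 100\right) + \left(151 - \frac{18}{53}\right)\right) = \left(-10\right) \left(-20\right) \left(\left(-200 - 100\right) + \frac{7985}{53}\right) = 200 \left(-300 + \frac{7985}{53}\right) = 200 \left(- \frac{7915}{53}\right) = - \frac{1583000}{53}$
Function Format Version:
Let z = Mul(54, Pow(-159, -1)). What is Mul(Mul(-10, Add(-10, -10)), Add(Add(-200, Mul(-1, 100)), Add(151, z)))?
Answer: Rational(-1583000, 53) ≈ -29868.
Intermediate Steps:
z = Rational(-18, 53) (z = Mul(54, Rational(-1, 159)) = Rational(-18, 53) ≈ -0.33962)
Mul(Mul(-10, Add(-10, -10)), Add(Add(-200, Mul(-1, 100)), Add(151, z))) = Mul(Mul(-10, Add(-10, -10)), Add(Add(-200, Mul(-1, 100)), Add(151, Rational(-18, 53)))) = Mul(Mul(-10, -20), Add(Add(-200, -100), Rational(7985, 53))) = Mul(200, Add(-300, Rational(7985, 53))) = Mul(200, Rational(-7915, 53)) = Rational(-1583000, 53)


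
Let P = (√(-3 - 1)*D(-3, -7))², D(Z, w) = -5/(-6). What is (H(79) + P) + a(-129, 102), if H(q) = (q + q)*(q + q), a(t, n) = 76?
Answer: 225335/9 ≈ 25037.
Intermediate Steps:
D(Z, w) = ⅚ (D(Z, w) = -5*(-⅙) = ⅚)
P = -25/9 (P = (√(-3 - 1)*(⅚))² = (√(-4)*(⅚))² = ((2*I)*(⅚))² = (5*I/3)² = -25/9 ≈ -2.7778)
H(q) = 4*q² (H(q) = (2*q)*(2*q) = 4*q²)
(H(79) + P) + a(-129, 102) = (4*79² - 25/9) + 76 = (4*6241 - 25/9) + 76 = (24964 - 25/9) + 76 = 224651/9 + 76 = 225335/9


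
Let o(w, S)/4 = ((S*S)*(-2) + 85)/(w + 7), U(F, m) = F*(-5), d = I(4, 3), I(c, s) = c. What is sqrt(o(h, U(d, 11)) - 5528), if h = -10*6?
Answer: 6*I*sqrt(427127)/53 ≈ 73.987*I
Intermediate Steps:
d = 4
U(F, m) = -5*F
h = -60
o(w, S) = 4*(85 - 2*S**2)/(7 + w) (o(w, S) = 4*(((S*S)*(-2) + 85)/(w + 7)) = 4*((S**2*(-2) + 85)/(7 + w)) = 4*((-2*S**2 + 85)/(7 + w)) = 4*((85 - 2*S**2)/(7 + w)) = 4*(85 - 2*S**2)/(7 + w))
sqrt(o(h, U(d, 11)) - 5528) = sqrt(4*(85 - 2*(-5*4)**2)/(7 - 60) - 5528) = sqrt(4*(85 - 2*(-20)**2)/(-53) - 5528) = sqrt(4*(-1/53)*(85 - 2*400) - 5528) = sqrt(4*(-1/53)*(85 - 800) - 5528) = sqrt(4*(-1/53)*(-715) - 5528) = sqrt(2860/53 - 5528) = sqrt(-290124/53) = 6*I*sqrt(427127)/53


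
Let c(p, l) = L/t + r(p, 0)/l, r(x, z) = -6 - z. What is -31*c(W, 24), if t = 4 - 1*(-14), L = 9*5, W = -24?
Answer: -279/4 ≈ -69.750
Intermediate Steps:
L = 45
t = 18 (t = 4 + 14 = 18)
c(p, l) = 5/2 - 6/l (c(p, l) = 45/18 + (-6 - 1*0)/l = 45*(1/18) + (-6 + 0)/l = 5/2 - 6/l)
-31*c(W, 24) = -31*(5/2 - 6/24) = -31*(5/2 - 6*1/24) = -31*(5/2 - 1/4) = -31*9/4 = -279/4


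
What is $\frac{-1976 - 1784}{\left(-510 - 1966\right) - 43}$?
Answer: $\frac{3760}{2519} \approx 1.4927$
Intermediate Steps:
$\frac{-1976 - 1784}{\left(-510 - 1966\right) - 43} = - \frac{3760}{\left(-510 - 1966\right) - 43} = - \frac{3760}{-2476 - 43} = - \frac{3760}{-2519} = \left(-3760\right) \left(- \frac{1}{2519}\right) = \frac{3760}{2519}$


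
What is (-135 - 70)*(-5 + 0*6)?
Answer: 1025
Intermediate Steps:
(-135 - 70)*(-5 + 0*6) = -205*(-5 + 0) = -205*(-5) = 1025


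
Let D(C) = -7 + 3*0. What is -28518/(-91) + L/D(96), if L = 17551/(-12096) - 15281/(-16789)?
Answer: 5792855861311/18480256704 ≈ 313.46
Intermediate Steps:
L = -109824763/203079744 (L = 17551*(-1/12096) - 15281*(-1/16789) = -17551/12096 + 15281/16789 = -109824763/203079744 ≈ -0.54080)
D(C) = -7 (D(C) = -7 + 0 = -7)
-28518/(-91) + L/D(96) = -28518/(-91) - 109824763/203079744/(-7) = -28518*(-1/91) - 109824763/203079744*(-⅐) = 4074/13 + 109824763/1421558208 = 5792855861311/18480256704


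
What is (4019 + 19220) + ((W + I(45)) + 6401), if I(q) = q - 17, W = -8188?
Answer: 21480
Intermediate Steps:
I(q) = -17 + q
(4019 + 19220) + ((W + I(45)) + 6401) = (4019 + 19220) + ((-8188 + (-17 + 45)) + 6401) = 23239 + ((-8188 + 28) + 6401) = 23239 + (-8160 + 6401) = 23239 - 1759 = 21480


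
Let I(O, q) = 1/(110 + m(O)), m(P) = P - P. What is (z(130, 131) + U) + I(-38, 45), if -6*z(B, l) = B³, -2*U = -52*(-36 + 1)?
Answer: -121135297/330 ≈ -3.6708e+5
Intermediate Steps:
m(P) = 0
U = -910 (U = -(-26)*(-36 + 1) = -(-26)*(-35) = -½*1820 = -910)
z(B, l) = -B³/6
I(O, q) = 1/110 (I(O, q) = 1/(110 + 0) = 1/110)
(z(130, 131) + U) + I(-38, 45) = (-⅙*130³ - 910) + 1/110 = (-⅙*2197000 - 910) + 1/110 = (-1098500/3 - 910) + 1/110 = -1101230/3 + 1/110 = -121135297/330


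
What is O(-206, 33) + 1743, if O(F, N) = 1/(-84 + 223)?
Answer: 242278/139 ≈ 1743.0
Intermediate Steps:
O(F, N) = 1/139
O(-206, 33) + 1743 = 1/139 + 1743 = 242278/139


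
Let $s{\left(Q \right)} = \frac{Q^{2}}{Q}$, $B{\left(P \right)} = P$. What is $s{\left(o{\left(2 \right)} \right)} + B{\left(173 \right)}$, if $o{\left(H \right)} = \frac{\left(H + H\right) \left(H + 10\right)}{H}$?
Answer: $197$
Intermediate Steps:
$o{\left(H \right)} = 20 + 2 H$ ($o{\left(H \right)} = \frac{2 H \left(10 + H\right)}{H} = 20 + 2 H$)
$s{\left(Q \right)} = Q$
$s{\left(o{\left(2 \right)} \right)} + B{\left(173 \right)} = \left(20 + 2 \cdot 2\right) + 173 = \left(20 + 4\right) + 173 = 24 + 173 = 197$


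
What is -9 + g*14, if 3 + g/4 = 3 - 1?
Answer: -65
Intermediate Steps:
g = -4 (g = -12 + 4*(3 - 1) = -12 + 4*2 = -12 + 8 = -4)
-9 + g*14 = -9 - 4*14 = -9 - 56 = -65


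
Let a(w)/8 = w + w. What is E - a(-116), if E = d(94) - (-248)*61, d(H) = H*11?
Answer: 18018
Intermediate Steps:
a(w) = 16*w (a(w) = 8*(w + w) = 8*(2*w) = 16*w)
d(H) = 11*H
E = 16162 (E = 11*94 - (-248)*61 = 1034 - 1*(-15128) = 1034 + 15128 = 16162)
E - a(-116) = 16162 - 16*(-116) = 16162 - 1*(-1856) = 16162 + 1856 = 18018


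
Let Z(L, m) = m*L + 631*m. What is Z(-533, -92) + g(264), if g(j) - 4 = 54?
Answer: -8958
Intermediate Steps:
Z(L, m) = 631*m + L*m (Z(L, m) = L*m + 631*m = 631*m + L*m)
g(j) = 58 (g(j) = 4 + 54 = 58)
Z(-533, -92) + g(264) = -92*(631 - 533) + 58 = -92*98 + 58 = -9016 + 58 = -8958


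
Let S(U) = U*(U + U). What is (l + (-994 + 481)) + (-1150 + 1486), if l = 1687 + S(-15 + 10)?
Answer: 1560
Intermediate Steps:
S(U) = 2*U² (S(U) = U*(2*U) = 2*U²)
l = 1737 (l = 1687 + 2*(-15 + 10)² = 1687 + 2*(-5)² = 1687 + 2*25 = 1687 + 50 = 1737)
(l + (-994 + 481)) + (-1150 + 1486) = (1737 + (-994 + 481)) + (-1150 + 1486) = (1737 - 513) + 336 = 1224 + 336 = 1560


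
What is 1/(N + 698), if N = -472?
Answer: 1/226 ≈ 0.0044248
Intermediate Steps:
1/(N + 698) = 1/(-472 + 698) = 1/226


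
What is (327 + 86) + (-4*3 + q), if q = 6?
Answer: 407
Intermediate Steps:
(327 + 86) + (-4*3 + q) = (327 + 86) + (-4*3 + 6) = 413 + (-12 + 6) = 413 - 6 = 407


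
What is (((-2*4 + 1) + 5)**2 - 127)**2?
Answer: 15129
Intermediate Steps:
(((-2*4 + 1) + 5)**2 - 127)**2 = (((-8 + 1) + 5)**2 - 127)**2 = ((-7 + 5)**2 - 127)**2 = ((-2)**2 - 127)**2 = (4 - 127)**2 = (-123)**2 = 15129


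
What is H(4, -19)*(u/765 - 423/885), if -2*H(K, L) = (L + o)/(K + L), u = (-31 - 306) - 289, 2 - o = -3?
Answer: 409549/677025 ≈ 0.60492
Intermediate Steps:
o = 5 (o = 2 - 1*(-3) = 2 + 3 = 5)
u = -626 (u = -337 - 289 = -626)
H(K, L) = -(5 + L)/(2*(K + L)) (H(K, L) = -(L + 5)/(2*(K + L)) = -(5 + L)/(2*(K + L)))
H(4, -19)*(u/765 - 423/885) = ((-5 - 1*(-19))/(2*(4 - 19)))*(-626/765 - 423/885) = ((1/2)*(-5 + 19)/(-15))*(-626*1/765 - 423*1/885) = ((1/2)*(-1/15)*14)*(-626/765 - 141/295) = -7/15*(-58507/45135) = 409549/677025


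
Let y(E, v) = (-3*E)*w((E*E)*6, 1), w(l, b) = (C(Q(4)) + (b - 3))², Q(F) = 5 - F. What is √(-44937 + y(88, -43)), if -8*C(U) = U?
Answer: I*√738066/4 ≈ 214.78*I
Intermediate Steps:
C(U) = -U/8
w(l, b) = (-25/8 + b)² (w(l, b) = (-(5 - 1*4)/8 + (b - 3))² = (-(5 - 4)/8 + (-3 + b))² = (-⅛*1 + (-3 + b))² = (-⅛ + (-3 + b))² = (-25/8 + b)²)
y(E, v) = -867*E/64 (y(E, v) = (-3*E)*((-25 + 8*1)²/64) = (-3*E)*((-25 + 8)²/64) = (-3*E)*((1/64)*(-17)²) = (-3*E)*((1/64)*289) = -3*E*(289/64) = -867*E/64)
√(-44937 + y(88, -43)) = √(-44937 - 867/64*88) = √(-44937 - 9537/8) = √(-369033/8) = I*√738066/4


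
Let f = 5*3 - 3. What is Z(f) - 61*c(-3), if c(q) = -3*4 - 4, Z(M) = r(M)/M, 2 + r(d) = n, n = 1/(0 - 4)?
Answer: 15613/16 ≈ 975.81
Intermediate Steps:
n = -¼ (n = 1/(-4) = -¼ ≈ -0.25000)
r(d) = -9/4 (r(d) = -2 - ¼ = -9/4)
f = 12 (f = 15 - 3 = 12)
Z(M) = -9/(4*M)
c(q) = -16 (c(q) = -12 - 4 = -16)
Z(f) - 61*c(-3) = -9/4/12 - 61*(-16) = -9/4*1/12 + 976 = -3/16 + 976 = 15613/16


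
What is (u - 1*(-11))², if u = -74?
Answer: 3969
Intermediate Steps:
(u - 1*(-11))² = (-74 - 1*(-11))² = (-74 + 11)² = (-63)² = 3969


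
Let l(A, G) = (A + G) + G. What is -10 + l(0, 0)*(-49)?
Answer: -10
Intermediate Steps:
l(A, G) = A + 2*G
-10 + l(0, 0)*(-49) = -10 + (0 + 2*0)*(-49) = -10 + (0 + 0)*(-49) = -10 + 0*(-49) = -10 + 0 = -10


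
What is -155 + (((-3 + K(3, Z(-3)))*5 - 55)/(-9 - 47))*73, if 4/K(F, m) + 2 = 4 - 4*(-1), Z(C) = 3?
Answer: -1430/21 ≈ -68.095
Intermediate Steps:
K(F, m) = ⅔ (K(F, m) = 4/(-2 + (4 - 4*(-1))) = 4/(-2 + (4 + 4)) = 4/(-2 + 8) = 4/6 = 4*(⅙) = ⅔)
-155 + (((-3 + K(3, Z(-3)))*5 - 55)/(-9 - 47))*73 = -155 + (((-3 + ⅔)*5 - 55)/(-9 - 47))*73 = -155 + ((-7/3*5 - 55)/(-56))*73 = -155 + ((-35/3 - 55)*(-1/56))*73 = -155 - 200/3*(-1/56)*73 = -155 + (25/21)*73 = -155 + 1825/21 = -1430/21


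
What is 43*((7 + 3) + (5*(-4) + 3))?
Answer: -301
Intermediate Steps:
43*((7 + 3) + (5*(-4) + 3)) = 43*(10 + (-20 + 3)) = 43*(10 - 17) = 43*(-7) = -301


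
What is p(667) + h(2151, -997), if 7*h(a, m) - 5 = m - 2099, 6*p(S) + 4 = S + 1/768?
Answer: -10679033/32256 ≈ -331.07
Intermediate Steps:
p(S) = -3071/4608 + S/6 (p(S) = -2/3 + (S + 1/768)/6 = -2/3 + (1/768 + S)/6 = -2/3 + (1/4608 + S/6) = -3071/4608 + S/6)
h(a, m) = -2094/7 + m/7 (h(a, m) = 5/7 + (m - 2099)/7 = 5/7 + (-2099 + m)/7 = 5/7 + (-2099/7 + m/7) = -2094/7 + m/7)
p(667) + h(2151, -997) = (-3071/4608 + (1/6)*667) + (-2094/7 + (1/7)*(-997)) = (-3071/4608 + 667/6) + (-2094/7 - 997/7) = 509185/4608 - 3091/7 = -10679033/32256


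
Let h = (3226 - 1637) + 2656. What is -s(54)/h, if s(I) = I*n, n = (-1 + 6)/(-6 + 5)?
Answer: 18/283 ≈ 0.063604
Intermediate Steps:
n = -5 (n = 5/(-1) = 5*(-1) = -5)
s(I) = -5*I (s(I) = I*(-5) = -5*I)
h = 4245 (h = 1589 + 2656 = 4245)
-s(54)/h = -(-5*54)/4245 = -(-270)/4245 = -1*(-18/283) = 18/283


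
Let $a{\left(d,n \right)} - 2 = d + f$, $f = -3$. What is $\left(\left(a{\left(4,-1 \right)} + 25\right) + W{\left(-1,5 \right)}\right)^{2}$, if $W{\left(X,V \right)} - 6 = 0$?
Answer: $1156$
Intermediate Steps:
$a{\left(d,n \right)} = -1 + d$ ($a{\left(d,n \right)} = 2 + \left(d - 3\right) = 2 + \left(-3 + d\right) = -1 + d$)
$W{\left(X,V \right)} = 6$ ($W{\left(X,V \right)} = 6 + 0 = 6$)
$\left(\left(a{\left(4,-1 \right)} + 25\right) + W{\left(-1,5 \right)}\right)^{2} = \left(\left(\left(-1 + 4\right) + 25\right) + 6\right)^{2} = \left(\left(3 + 25\right) + 6\right)^{2} = \left(28 + 6\right)^{2} = 34^{2} = 1156$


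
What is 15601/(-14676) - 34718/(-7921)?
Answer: 385945847/116248596 ≈ 3.3200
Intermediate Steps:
15601/(-14676) - 34718/(-7921) = 15601*(-1/14676) - 34718*(-1/7921) = -15601/14676 + 34718/7921 = 385945847/116248596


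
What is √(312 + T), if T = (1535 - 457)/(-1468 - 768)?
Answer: √389373686/1118 ≈ 17.650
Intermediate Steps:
T = -539/1118 (T = 1078/(-2236) = 1078*(-1/2236) = -539/1118 ≈ -0.48211)
√(312 + T) = √(312 - 539/1118) = √(348277/1118) = √389373686/1118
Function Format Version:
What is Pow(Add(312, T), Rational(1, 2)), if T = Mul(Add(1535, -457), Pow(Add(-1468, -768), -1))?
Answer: Mul(Rational(1, 1118), Pow(389373686, Rational(1, 2))) ≈ 17.650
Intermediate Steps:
T = Rational(-539, 1118) (T = Mul(1078, Pow(-2236, -1)) = Mul(1078, Rational(-1, 2236)) = Rational(-539, 1118) ≈ -0.48211)
Pow(Add(312, T), Rational(1, 2)) = Pow(Add(312, Rational(-539, 1118)), Rational(1, 2)) = Pow(Rational(348277, 1118), Rational(1, 2)) = Mul(Rational(1, 1118), Pow(389373686, Rational(1, 2)))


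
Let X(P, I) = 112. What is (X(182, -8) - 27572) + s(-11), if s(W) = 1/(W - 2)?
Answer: -356981/13 ≈ -27460.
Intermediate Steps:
s(W) = 1/(-2 + W)
(X(182, -8) - 27572) + s(-11) = (112 - 27572) + 1/(-2 - 11) = -27460 + 1/(-13) = -27460 - 1/13 = -356981/13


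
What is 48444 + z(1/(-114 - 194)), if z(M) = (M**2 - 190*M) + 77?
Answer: 4602954665/94864 ≈ 48522.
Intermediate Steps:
z(M) = 77 + M**2 - 190*M
48444 + z(1/(-114 - 194)) = 48444 + (77 + (1/(-114 - 194))**2 - 190/(-114 - 194)) = 48444 + (77 + (1/(-308))**2 - 190/(-308)) = 48444 + (77 + (-1/308)**2 - 190*(-1/308)) = 48444 + (77 + 1/94864 + 95/154) = 48444 + 7363049/94864 = 4602954665/94864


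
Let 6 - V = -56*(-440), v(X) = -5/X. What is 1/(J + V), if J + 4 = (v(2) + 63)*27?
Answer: -2/46009 ≈ -4.3470e-5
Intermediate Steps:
J = 3259/2 (J = -4 + (-5/2 + 63)*27 = -4 + (121/2)*27 = -4 + 3267/2 = 3259/2 ≈ 1629.5)
V = -24634 (V = 6 - (-56)*(-440) = 6 - 1*24640 = 6 - 24640 = -24634)
1/(J + V) = 1/(3259/2 - 24634) = 1/(-46009/2) = -2/46009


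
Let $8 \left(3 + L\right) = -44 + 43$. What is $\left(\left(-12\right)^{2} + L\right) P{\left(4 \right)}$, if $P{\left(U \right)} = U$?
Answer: $\frac{1127}{2} \approx 563.5$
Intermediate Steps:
$L = - \frac{25}{8}$ ($L = -3 + \frac{-44 + 43}{8} = -3 + \frac{1}{8} \left(-1\right) = -3 - \frac{1}{8} = - \frac{25}{8} \approx -3.125$)
$\left(\left(-12\right)^{2} + L\right) P{\left(4 \right)} = \left(\left(-12\right)^{2} - \frac{25}{8}\right) 4 = \left(144 - \frac{25}{8}\right) 4 = \frac{1127}{8} \cdot 4 = \frac{1127}{2}$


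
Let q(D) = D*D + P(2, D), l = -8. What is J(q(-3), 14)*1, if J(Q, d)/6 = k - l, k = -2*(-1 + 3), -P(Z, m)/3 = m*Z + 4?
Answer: 24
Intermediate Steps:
P(Z, m) = -12 - 3*Z*m (P(Z, m) = -3*(m*Z + 4) = -3*(Z*m + 4) = -3*(4 + Z*m) = -12 - 3*Z*m)
q(D) = -12 + D**2 - 6*D (q(D) = D*D + (-12 - 3*2*D) = D**2 + (-12 - 6*D) = -12 + D**2 - 6*D)
k = -4 (k = -2*2 = -4)
J(Q, d) = 24 (J(Q, d) = 6*(-4 - 1*(-8)) = 6*(-4 + 8) = 6*4 = 24)
J(q(-3), 14)*1 = 24*1 = 24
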